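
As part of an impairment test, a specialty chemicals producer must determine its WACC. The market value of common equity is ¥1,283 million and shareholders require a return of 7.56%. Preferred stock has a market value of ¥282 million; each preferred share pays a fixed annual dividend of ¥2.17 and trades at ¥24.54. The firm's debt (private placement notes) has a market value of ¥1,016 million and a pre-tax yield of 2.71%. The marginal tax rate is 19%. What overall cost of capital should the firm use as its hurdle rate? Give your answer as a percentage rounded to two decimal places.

Cost of preferred: Rp = 2.17 / 24.54 = 8.8427%.
Total capital V = 1283 + 282 + 1016 = 2581.
Equity: weight = 1283/2581 = 0.4971; cost = 7.56%.
Preferred: weight = 282/2581 = 0.1093; cost = 8.8427%.
Private placement notes: weight = 1016/2581 = 0.3936; after-tax cost = 2.71% × (1 − 19%) = 2.1951%.
WACC = 0.4971 × 7.5600% + 0.1093 × 8.8427% + 0.3936 × 2.1951% = 5.5883%.

5.59%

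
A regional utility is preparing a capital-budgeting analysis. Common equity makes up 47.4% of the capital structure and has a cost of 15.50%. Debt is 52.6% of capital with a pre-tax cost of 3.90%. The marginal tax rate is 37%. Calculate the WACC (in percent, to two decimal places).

8.64%

After-tax cost of debt = 3.9% × (1 − 37%) = 2.4570%.
WACC = 0.474 × 15.5000% + 0.526 × 2.4570% = 8.6394%.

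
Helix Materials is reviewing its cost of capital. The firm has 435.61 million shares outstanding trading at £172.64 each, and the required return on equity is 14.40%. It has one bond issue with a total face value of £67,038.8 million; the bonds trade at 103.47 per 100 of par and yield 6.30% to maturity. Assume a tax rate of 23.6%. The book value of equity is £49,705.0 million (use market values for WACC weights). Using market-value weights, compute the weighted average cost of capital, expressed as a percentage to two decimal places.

9.80%

Market value of equity E = 172.64 × 435.61m = 75203.7104m. Market value of debt D = 67038.8m × 103.47/100 = 69365.04636m.
Total capital V = 75203.7104 + 69365.04636 = 144568.75676.
Equity: weight = 75203.7104/144568.75676 = 0.5202; cost = 14.4%.
Bonds outstanding: weight = 69365.04636/144568.75676 = 0.4798; after-tax cost = 6.3% × (1 − 23.6%) = 4.8132%.
WACC = 0.5202 × 14.4000% + 0.4798 × 4.8132% = 9.8002%.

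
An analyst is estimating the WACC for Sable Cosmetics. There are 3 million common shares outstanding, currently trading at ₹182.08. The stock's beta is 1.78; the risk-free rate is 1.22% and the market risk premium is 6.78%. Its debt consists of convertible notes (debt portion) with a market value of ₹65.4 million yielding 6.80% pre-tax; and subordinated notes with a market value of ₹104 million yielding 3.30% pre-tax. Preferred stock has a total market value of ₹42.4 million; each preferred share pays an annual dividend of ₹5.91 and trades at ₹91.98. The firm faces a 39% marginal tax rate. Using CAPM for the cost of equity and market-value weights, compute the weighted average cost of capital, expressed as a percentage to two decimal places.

Cost of equity via CAPM: Re = 1.22% + 1.78 × 6.78% = 13.2884%.
Cost of preferred: Rp = 5.91 / 91.98 = 6.4253%.
Market value of equity E = 182.08 × 3m = 546.24m.
Total capital V = 546.24 + 42.4 + 65.4 + 104 = 758.04.
Equity: weight = 546.24/758.04 = 0.7206; cost = 13.2884%.
Preferred: weight = 42.4/758.04 = 0.0559; cost = 6.4253%.
Convertible notes (debt portion): weight = 65.4/758.04 = 0.0863; after-tax cost = 6.8% × (1 − 39%) = 4.1480%.
Subordinated notes: weight = 104/758.04 = 0.1372; after-tax cost = 3.3% × (1 − 39%) = 2.0130%.
WACC = 0.7206 × 13.2884% + 0.0559 × 6.4253% + 0.0863 × 4.1480% + 0.1372 × 2.0130% = 10.5690%.

10.57%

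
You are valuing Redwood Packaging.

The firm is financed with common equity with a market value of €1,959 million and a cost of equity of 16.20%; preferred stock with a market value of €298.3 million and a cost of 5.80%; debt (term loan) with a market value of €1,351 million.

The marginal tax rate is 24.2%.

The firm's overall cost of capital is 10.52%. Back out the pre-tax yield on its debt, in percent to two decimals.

4.39%

Total capital V = 1959 + 298.3 + 1351 = 3608.3.
Equity weight = 1959/3608.3 = 0.5429.
Preferred weight = 298.3/3608.3 = 0.0827.
Term loan weight = 1351/3608.3 = 0.3744.
Equity contribution = 0.5429 × 16.2% = 8.7952%.
Preferred contribution = 0.0827 × 5.8% = 0.4795%.
Remaining for debt = 10.52% − 9.2747% = 1.2453%.
Rd × (1 − 24.2%) × 0.3744 = 1.2453%  ⇒  Rd = 4.3878%.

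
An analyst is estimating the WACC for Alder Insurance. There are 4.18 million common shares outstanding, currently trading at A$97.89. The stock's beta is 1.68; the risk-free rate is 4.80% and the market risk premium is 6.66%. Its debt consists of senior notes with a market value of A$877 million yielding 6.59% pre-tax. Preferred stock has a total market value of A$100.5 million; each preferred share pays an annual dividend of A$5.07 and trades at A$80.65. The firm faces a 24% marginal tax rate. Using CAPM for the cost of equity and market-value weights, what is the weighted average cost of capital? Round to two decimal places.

8.34%

Cost of equity via CAPM: Re = 4.8% + 1.68 × 6.66% = 15.9888%.
Cost of preferred: Rp = 5.07 / 80.65 = 6.2864%.
Market value of equity E = 97.89 × 4.18m = 409.1802m.
Total capital V = 409.1802 + 100.5 + 877 = 1386.6802.
Equity: weight = 409.1802/1386.6802 = 0.2951; cost = 15.9888%.
Preferred: weight = 100.5/1386.6802 = 0.0725; cost = 6.2864%.
Senior notes: weight = 877/1386.6802 = 0.6324; after-tax cost = 6.59% × (1 − 24%) = 5.0084%.
WACC = 0.2951 × 15.9888% + 0.0725 × 6.2864% + 0.6324 × 5.0084% = 8.3411%.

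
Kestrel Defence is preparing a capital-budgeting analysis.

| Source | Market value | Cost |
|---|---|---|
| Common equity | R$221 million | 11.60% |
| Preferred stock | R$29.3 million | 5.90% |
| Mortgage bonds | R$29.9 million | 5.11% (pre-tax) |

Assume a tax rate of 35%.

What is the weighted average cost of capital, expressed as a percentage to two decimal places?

10.12%

Total capital V = 221 + 29.3 + 29.9 = 280.2.
Equity: weight = 221/280.2 = 0.7887; cost = 11.6%.
Preferred: weight = 29.3/280.2 = 0.1046; cost = 5.9%.
Mortgage bonds: weight = 29.9/280.2 = 0.1067; after-tax cost = 5.11% × (1 − 35%) = 3.3215%.
WACC = 0.7887 × 11.6000% + 0.1046 × 5.9000% + 0.1067 × 3.3215% = 10.1206%.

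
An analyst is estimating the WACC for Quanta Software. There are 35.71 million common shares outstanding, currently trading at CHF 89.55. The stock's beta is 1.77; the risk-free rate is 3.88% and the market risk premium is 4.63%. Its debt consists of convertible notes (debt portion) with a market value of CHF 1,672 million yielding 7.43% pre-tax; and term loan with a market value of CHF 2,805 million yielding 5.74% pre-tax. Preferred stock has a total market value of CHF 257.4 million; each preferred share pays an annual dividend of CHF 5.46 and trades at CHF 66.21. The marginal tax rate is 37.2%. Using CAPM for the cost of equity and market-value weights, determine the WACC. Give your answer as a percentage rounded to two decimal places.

Cost of equity via CAPM: Re = 3.88% + 1.77 × 4.63% = 12.0751%.
Cost of preferred: Rp = 5.46 / 66.21 = 8.2465%.
Market value of equity E = 89.55 × 35.71m = 3197.8305m.
Total capital V = 3197.8305 + 257.4 + 1672 + 2805 = 7932.2305.
Equity: weight = 3197.8305/7932.2305 = 0.4031; cost = 12.0751%.
Preferred: weight = 257.4/7932.2305 = 0.0324; cost = 8.2465%.
Convertible notes (debt portion): weight = 1672/7932.2305 = 0.2108; after-tax cost = 7.43% × (1 − 37.2%) = 4.6660%.
Term loan: weight = 2805/7932.2305 = 0.3536; after-tax cost = 5.74% × (1 − 37.2%) = 3.6047%.
WACC = 0.4031 × 12.0751% + 0.0324 × 8.2465% + 0.2108 × 4.6660% + 0.3536 × 3.6047% = 7.3938%.

7.39%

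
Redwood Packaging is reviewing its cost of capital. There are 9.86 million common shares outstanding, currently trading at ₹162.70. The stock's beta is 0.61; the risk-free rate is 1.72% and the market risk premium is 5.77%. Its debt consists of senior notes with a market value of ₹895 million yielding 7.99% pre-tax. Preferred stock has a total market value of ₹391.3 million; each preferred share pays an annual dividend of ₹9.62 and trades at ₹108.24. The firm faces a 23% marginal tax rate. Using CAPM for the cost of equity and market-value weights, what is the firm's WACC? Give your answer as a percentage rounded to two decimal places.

Cost of equity via CAPM: Re = 1.72% + 0.61 × 5.77% = 5.2397%.
Cost of preferred: Rp = 9.62 / 108.24 = 8.8877%.
Market value of equity E = 162.7 × 9.86m = 1604.222m.
Total capital V = 1604.222 + 391.3 + 895 = 2890.522.
Equity: weight = 1604.222/2890.522 = 0.5550; cost = 5.2397%.
Preferred: weight = 391.3/2890.522 = 0.1354; cost = 8.8877%.
Senior notes: weight = 895/2890.522 = 0.3096; after-tax cost = 7.99% × (1 − 23%) = 6.1523%.
WACC = 0.5550 × 5.2397% + 0.1354 × 8.8877% + 0.3096 × 6.1523% = 6.0161%.

6.02%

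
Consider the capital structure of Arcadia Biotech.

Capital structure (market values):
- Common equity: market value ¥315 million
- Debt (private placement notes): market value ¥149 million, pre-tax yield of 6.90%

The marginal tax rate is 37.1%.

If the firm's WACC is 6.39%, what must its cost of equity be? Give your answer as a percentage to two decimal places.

Total capital V = 315 + 149 = 464.
Equity weight = 315/464 = 0.6789.
Private placement notes weight = 149/464 = 0.3211.
Debt contribution = 0.3211 × 6.9% × (1 − 37.1%) = 1.3937%.
Required equity contribution = 6.39% − 1.3937% = 4.9963%.
Re = 4.9963% / 0.6789 = 7.3596%.

7.36%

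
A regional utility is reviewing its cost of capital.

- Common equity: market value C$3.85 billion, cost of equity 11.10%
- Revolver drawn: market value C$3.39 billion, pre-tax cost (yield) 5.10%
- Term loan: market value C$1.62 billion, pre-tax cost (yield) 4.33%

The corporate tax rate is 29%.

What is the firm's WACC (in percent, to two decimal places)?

Total capital V = 3.85 + 3.39 + 1.62 = 8.86.
Equity: weight = 3.85/8.86 = 0.4345; cost = 11.1%.
Revolver drawn: weight = 3.39/8.86 = 0.3826; after-tax cost = 5.1% × (1 − 29%) = 3.6210%.
Term loan: weight = 1.62/8.86 = 0.1828; after-tax cost = 4.33% × (1 − 29%) = 3.0743%.
WACC = 0.4345 × 11.1000% + 0.3826 × 3.6210% + 0.1828 × 3.0743% = 6.7709%.

6.77%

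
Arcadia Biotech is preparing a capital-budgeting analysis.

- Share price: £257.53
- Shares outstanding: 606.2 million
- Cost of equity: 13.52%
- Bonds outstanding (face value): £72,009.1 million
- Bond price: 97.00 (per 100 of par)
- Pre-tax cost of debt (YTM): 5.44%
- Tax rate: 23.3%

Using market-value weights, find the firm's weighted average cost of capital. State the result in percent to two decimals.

Market value of equity E = 257.53 × 606.2m = 156114.686m. Market value of debt D = 72009.1m × 97.0/100 = 69848.827m.
Total capital V = 156114.686 + 69848.827 = 225963.513.
Equity: weight = 156114.686/225963.513 = 0.6909; cost = 13.52%.
Bonds outstanding: weight = 69848.827/225963.513 = 0.3091; after-tax cost = 5.44% × (1 − 23.3%) = 4.1725%.
WACC = 0.6909 × 13.5200% + 0.3091 × 4.1725% = 10.6305%.

10.63%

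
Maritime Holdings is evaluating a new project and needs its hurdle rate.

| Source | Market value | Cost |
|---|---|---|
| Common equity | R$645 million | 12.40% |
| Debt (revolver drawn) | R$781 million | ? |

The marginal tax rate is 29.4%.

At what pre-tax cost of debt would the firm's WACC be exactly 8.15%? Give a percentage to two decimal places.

6.57%

Total capital V = 645 + 781 = 1426.
Equity weight = 645/1426 = 0.4523.
Revolver drawn weight = 781/1426 = 0.5477.
Equity contribution = 0.4523 × 12.4% = 5.6087%.
Remaining for debt = 8.15% − 5.6087% = 2.5413%.
Rd × (1 − 29.4%) × 0.5477 = 2.5413%  ⇒  Rd = 6.5723%.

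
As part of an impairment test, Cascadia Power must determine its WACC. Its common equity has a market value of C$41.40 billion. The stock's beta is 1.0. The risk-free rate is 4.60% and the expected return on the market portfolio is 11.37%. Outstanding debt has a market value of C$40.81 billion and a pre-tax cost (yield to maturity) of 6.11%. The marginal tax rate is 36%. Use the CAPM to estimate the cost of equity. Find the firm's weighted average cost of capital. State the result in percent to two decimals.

Market risk premium = 11.37% − 4.6% = 6.77%.
Cost of equity via CAPM: Re = 4.6% + 1.0 × 6.77% = 11.3700%.
Total capital V = 41.4 + 40.81 = 82.21.
Equity: weight = 41.4/82.21 = 0.5036; cost = 11.37%.
Debt: weight = 40.81/82.21 = 0.4964; after-tax cost = 6.11% × (1 − 36%) = 3.9104%.
WACC = 0.5036 × 11.3700% + 0.4964 × 3.9104% = 7.6670%.

7.67%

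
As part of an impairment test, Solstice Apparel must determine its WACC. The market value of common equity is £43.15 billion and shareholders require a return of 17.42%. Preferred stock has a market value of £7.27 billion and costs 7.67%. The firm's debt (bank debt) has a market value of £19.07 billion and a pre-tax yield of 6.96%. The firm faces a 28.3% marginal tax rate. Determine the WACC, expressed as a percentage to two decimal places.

Total capital V = 43.15 + 7.27 + 19.07 = 69.49.
Equity: weight = 43.15/69.49 = 0.6210; cost = 17.42%.
Preferred: weight = 7.27/69.49 = 0.1046; cost = 7.67%.
Bank debt: weight = 19.07/69.49 = 0.2744; after-tax cost = 6.96% × (1 − 28.3%) = 4.9903%.
WACC = 0.6210 × 17.4200% + 0.1046 × 7.6700% + 0.2744 × 4.9903% = 12.9889%.

12.99%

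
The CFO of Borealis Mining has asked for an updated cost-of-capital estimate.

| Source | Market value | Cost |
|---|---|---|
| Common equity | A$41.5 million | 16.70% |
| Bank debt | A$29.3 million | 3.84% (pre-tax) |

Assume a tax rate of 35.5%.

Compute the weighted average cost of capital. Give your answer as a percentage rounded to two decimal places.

10.81%

Total capital V = 41.5 + 29.3 = 70.8.
Equity: weight = 41.5/70.8 = 0.5862; cost = 16.7%.
Bank debt: weight = 29.3/70.8 = 0.4138; after-tax cost = 3.84% × (1 − 35.5%) = 2.4768%.
WACC = 0.5862 × 16.7000% + 0.4138 × 2.4768% = 10.8138%.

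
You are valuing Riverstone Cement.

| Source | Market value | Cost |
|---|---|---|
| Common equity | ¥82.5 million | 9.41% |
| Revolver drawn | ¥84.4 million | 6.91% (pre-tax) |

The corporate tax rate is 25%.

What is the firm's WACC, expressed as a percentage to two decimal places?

Total capital V = 82.5 + 84.4 = 166.9.
Equity: weight = 82.5/166.9 = 0.4943; cost = 9.41%.
Revolver drawn: weight = 84.4/166.9 = 0.5057; after-tax cost = 6.91% × (1 − 25%) = 5.1825%.
WACC = 0.4943 × 9.4100% + 0.5057 × 5.1825% = 7.2722%.

7.27%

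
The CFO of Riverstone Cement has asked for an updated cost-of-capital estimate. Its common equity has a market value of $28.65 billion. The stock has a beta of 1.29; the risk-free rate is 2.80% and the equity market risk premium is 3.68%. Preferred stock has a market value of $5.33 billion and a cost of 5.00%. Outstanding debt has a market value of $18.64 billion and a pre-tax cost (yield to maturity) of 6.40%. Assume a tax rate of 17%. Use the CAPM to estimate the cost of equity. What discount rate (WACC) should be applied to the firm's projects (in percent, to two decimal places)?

6.50%

Cost of equity via CAPM: Re = 2.8% + 1.29 × 3.68% = 7.5472%.
Total capital V = 28.65 + 5.33 + 18.64 = 52.62.
Equity: weight = 28.65/52.62 = 0.5445; cost = 7.5472%.
Preferred: weight = 5.33/52.62 = 0.1013; cost = 5%.
Debt: weight = 18.64/52.62 = 0.3542; after-tax cost = 6.4% × (1 − 17%) = 5.3120%.
WACC = 0.5445 × 7.5472% + 0.1013 × 5.0000% + 0.3542 × 5.3120% = 6.4974%.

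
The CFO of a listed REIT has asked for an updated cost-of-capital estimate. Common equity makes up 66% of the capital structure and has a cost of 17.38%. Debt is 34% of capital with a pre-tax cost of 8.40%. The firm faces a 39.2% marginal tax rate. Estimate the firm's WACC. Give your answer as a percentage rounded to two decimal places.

After-tax cost of debt = 8.4% × (1 − 39.2%) = 5.1072%.
WACC = 0.660 × 17.3800% + 0.340 × 5.1072% = 13.2072%.

13.21%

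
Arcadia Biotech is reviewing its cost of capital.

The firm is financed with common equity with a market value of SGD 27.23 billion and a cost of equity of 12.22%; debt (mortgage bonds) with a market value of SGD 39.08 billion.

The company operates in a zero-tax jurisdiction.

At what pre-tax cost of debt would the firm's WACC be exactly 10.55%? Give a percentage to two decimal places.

Total capital V = 27.23 + 39.08 = 66.31.
Equity weight = 27.23/66.31 = 0.4106.
Mortgage bonds weight = 39.08/66.31 = 0.5894.
Equity contribution = 0.4106 × 12.22% = 5.0181%.
Remaining for debt = 10.55% − 5.0181% = 5.5319%.
Rd × (1 − 0%) × 0.5894 = 5.5319%  ⇒  Rd = 9.3864%.

9.39%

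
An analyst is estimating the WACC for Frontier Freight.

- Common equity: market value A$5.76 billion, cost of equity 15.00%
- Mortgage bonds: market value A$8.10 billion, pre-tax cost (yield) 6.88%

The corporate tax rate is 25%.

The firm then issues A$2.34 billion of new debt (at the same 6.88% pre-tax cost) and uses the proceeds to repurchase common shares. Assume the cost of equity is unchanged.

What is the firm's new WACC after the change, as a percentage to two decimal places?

7.59%

After the change:
Total capital V = 3.42 + 10.44 = 13.86.
Equity: weight = 3.42/13.86 = 0.2468; cost = 15%.
Mortgage bonds: weight = 10.44/13.86 = 0.7532; after-tax cost = 6.88% × (1 − 25%) = 5.1600%.
WACC = 0.2468 × 15.0000% + 0.7532 × 5.1600% = 7.5881%.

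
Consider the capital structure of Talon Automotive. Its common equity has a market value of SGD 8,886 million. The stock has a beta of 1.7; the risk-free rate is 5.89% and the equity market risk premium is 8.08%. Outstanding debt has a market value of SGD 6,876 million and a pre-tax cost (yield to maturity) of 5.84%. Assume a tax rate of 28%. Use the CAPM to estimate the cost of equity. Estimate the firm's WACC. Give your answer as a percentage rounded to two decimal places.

Cost of equity via CAPM: Re = 5.89% + 1.7 × 8.08% = 19.6260%.
Total capital V = 8886 + 6876 = 15762.
Equity: weight = 8886/15762 = 0.5638; cost = 19.626%.
Debt: weight = 6876/15762 = 0.4362; after-tax cost = 5.84% × (1 − 28%) = 4.2048%.
WACC = 0.5638 × 19.6260% + 0.4362 × 4.2048% = 12.8987%.

12.90%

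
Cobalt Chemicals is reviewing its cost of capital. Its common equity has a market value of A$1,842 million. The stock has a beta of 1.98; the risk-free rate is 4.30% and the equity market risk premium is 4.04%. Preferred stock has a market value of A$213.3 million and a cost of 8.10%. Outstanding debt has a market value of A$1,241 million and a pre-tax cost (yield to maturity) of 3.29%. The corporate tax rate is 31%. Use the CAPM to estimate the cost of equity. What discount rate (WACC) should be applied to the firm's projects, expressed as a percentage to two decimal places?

Cost of equity via CAPM: Re = 4.3% + 1.98 × 4.04% = 12.2992%.
Total capital V = 1842 + 213.3 + 1241 = 3296.3.
Equity: weight = 1842/3296.3 = 0.5588; cost = 12.2992%.
Preferred: weight = 213.3/3296.3 = 0.0647; cost = 8.1%.
Debt: weight = 1241/3296.3 = 0.3765; after-tax cost = 3.29% × (1 − 31%) = 2.2701%.
WACC = 0.5588 × 12.2992% + 0.0647 × 8.1000% + 0.3765 × 2.2701% = 8.2517%.

8.25%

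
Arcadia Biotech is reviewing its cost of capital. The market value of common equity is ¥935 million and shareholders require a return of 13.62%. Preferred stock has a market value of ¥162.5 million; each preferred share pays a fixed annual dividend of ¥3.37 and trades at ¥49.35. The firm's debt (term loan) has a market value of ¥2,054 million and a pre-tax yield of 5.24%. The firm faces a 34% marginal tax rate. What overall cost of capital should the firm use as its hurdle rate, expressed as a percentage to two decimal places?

6.65%

Cost of preferred: Rp = 3.37 / 49.35 = 6.8288%.
Total capital V = 935 + 162.5 + 2054 = 3151.5.
Equity: weight = 935/3151.5 = 0.2967; cost = 13.62%.
Preferred: weight = 162.5/3151.5 = 0.0516; cost = 6.8288%.
Term loan: weight = 2054/3151.5 = 0.6518; after-tax cost = 5.24% × (1 − 34%) = 3.4584%.
WACC = 0.2967 × 13.6200% + 0.0516 × 6.8288% + 0.6518 × 3.4584% = 6.6470%.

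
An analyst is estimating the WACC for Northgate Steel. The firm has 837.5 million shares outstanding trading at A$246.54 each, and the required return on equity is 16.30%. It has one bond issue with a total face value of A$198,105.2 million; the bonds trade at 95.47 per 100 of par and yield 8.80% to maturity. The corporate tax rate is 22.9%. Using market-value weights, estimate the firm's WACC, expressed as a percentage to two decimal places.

Market value of equity E = 246.54 × 837.5m = 206477.25m. Market value of debt D = 198105.2m × 95.47/100 = 189131.03444m.
Total capital V = 206477.25 + 189131.03444 = 395608.28444.
Equity: weight = 206477.25/395608.28444 = 0.5219; cost = 16.3%.
Bonds outstanding: weight = 189131.03444/395608.28444 = 0.4781; after-tax cost = 8.8% × (1 − 22.9%) = 6.7848%.
WACC = 0.5219 × 16.3000% + 0.4781 × 6.7848% = 11.7510%.

11.75%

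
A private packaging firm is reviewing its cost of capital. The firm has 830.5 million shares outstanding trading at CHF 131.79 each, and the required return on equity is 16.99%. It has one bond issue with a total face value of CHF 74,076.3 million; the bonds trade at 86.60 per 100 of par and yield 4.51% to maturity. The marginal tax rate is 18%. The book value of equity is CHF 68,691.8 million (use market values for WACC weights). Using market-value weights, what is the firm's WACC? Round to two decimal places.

12.08%

Market value of equity E = 131.79 × 830.5m = 109451.595m. Market value of debt D = 74076.3m × 86.6/100 = 64150.0758m.
Total capital V = 109451.595 + 64150.0758 = 173601.6708.
Equity: weight = 109451.595/173601.6708 = 0.6305; cost = 16.99%.
Bonds outstanding: weight = 64150.0758/173601.6708 = 0.3695; after-tax cost = 4.51% × (1 − 18%) = 3.6982%.
WACC = 0.6305 × 16.9900% + 0.3695 × 3.6982% = 12.0784%.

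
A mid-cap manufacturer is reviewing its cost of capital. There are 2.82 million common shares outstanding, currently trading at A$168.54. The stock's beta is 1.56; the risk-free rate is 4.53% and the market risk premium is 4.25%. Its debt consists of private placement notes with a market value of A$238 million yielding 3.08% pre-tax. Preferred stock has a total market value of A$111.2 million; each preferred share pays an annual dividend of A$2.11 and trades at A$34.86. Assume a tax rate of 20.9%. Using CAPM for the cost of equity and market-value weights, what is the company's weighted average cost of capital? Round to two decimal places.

Cost of equity via CAPM: Re = 4.53% + 1.56 × 4.25% = 11.1600%.
Cost of preferred: Rp = 2.11 / 34.86 = 6.0528%.
Market value of equity E = 168.54 × 2.82m = 475.2828m.
Total capital V = 475.2828 + 111.2 + 238 = 824.4828.
Equity: weight = 475.2828/824.4828 = 0.5765; cost = 11.16%.
Preferred: weight = 111.2/824.4828 = 0.1349; cost = 6.0528%.
Private placement notes: weight = 238/824.4828 = 0.2887; after-tax cost = 3.08% × (1 − 20.9%) = 2.4363%.
WACC = 0.5765 × 11.1600% + 0.1349 × 6.0528% + 0.2887 × 2.4363% = 7.9529%.

7.95%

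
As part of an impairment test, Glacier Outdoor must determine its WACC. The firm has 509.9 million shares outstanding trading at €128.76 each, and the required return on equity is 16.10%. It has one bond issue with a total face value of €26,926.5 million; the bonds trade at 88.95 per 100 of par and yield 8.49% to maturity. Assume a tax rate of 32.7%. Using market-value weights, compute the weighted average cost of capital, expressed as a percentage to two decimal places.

13.32%

Market value of equity E = 128.76 × 509.9m = 65654.724m. Market value of debt D = 26926.5m × 88.95/100 = 23951.12175m.
Total capital V = 65654.724 + 23951.12175 = 89605.84575.
Equity: weight = 65654.724/89605.84575 = 0.7327; cost = 16.1%.
Bonds outstanding: weight = 23951.12175/89605.84575 = 0.2673; after-tax cost = 8.49% × (1 − 32.7%) = 5.7138%.
WACC = 0.7327 × 16.1000% + 0.2673 × 5.7138% = 13.3238%.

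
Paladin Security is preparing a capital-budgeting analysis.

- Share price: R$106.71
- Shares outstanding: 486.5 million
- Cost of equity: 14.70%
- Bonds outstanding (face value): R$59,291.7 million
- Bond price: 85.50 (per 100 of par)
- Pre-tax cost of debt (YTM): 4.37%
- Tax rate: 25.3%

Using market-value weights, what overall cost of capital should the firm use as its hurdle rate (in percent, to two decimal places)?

Market value of equity E = 106.71 × 486.5m = 51914.415m. Market value of debt D = 59291.7m × 85.5/100 = 50694.4035m.
Total capital V = 51914.415 + 50694.4035 = 102608.8185.
Equity: weight = 51914.415/102608.8185 = 0.5059; cost = 14.7%.
Bonds outstanding: weight = 50694.4035/102608.8185 = 0.4941; after-tax cost = 4.37% × (1 − 25.3%) = 3.2644%.
WACC = 0.5059 × 14.7000% + 0.4941 × 3.2644% = 9.0502%.

9.05%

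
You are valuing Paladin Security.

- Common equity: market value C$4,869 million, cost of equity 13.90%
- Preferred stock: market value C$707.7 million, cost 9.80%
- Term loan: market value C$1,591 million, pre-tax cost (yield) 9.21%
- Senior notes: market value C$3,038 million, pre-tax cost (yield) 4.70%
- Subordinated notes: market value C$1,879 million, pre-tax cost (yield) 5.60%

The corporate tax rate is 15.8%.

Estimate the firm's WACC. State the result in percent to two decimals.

8.92%

Total capital V = 4869 + 707.7 + 1591 + 3038 + 1879 = 12084.7.
Equity: weight = 4869/12084.7 = 0.4029; cost = 13.9%.
Preferred: weight = 707.7/12084.7 = 0.0586; cost = 9.8%.
Term loan: weight = 1591/12084.7 = 0.1317; after-tax cost = 9.21% × (1 − 15.8%) = 7.7548%.
Senior notes: weight = 3038/12084.7 = 0.2514; after-tax cost = 4.7% × (1 − 15.8%) = 3.9574%.
Subordinated notes: weight = 1879/12084.7 = 0.1555; after-tax cost = 5.6% × (1 − 15.8%) = 4.7152%.
WACC = 0.4029 × 13.9000% + 0.0586 × 9.8000% + 0.1317 × 7.7548% + 0.2514 × 3.9574% + 0.1555 × 4.7152% = 8.9233%.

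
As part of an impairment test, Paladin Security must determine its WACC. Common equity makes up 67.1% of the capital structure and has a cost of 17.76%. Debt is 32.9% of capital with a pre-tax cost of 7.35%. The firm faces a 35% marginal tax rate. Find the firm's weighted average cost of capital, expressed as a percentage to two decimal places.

After-tax cost of debt = 7.35% × (1 − 35%) = 4.7775%.
WACC = 0.671 × 17.7600% + 0.329 × 4.7775% = 13.4888%.

13.49%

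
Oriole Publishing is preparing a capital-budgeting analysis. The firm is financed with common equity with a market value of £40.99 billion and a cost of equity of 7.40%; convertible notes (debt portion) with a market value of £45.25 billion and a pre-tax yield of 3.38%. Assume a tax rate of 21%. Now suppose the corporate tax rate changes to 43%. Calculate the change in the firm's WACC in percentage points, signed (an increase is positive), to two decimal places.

-0.39 pp

Current WACC:
Total capital V = 40.99 + 45.25 = 86.24.
Equity: weight = 40.99/86.24 = 0.4753; cost = 7.4%.
Convertible notes (debt portion): weight = 45.25/86.24 = 0.5247; after-tax cost = 3.38% × (1 − 21%) = 2.6702%.
WACC = 0.4753 × 7.4000% + 0.5247 × 2.6702% = 4.9183%.
After the change:
Total capital V = 40.99 + 45.25 = 86.24.
Equity: weight = 40.99/86.24 = 0.4753; cost = 7.4%.
Convertible notes (debt portion): weight = 45.25/86.24 = 0.5247; after-tax cost = 3.38% × (1 − 43%) = 1.9266%.
WACC = 0.4753 × 7.4000% + 0.5247 × 1.9266% = 4.5281%.
Change in WACC = 4.5281% − 4.9183% = -0.3902 pp.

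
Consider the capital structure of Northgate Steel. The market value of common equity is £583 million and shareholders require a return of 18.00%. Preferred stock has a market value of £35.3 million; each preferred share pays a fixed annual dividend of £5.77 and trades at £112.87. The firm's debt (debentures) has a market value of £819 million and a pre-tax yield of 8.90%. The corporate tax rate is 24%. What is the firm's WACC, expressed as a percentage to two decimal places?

Cost of preferred: Rp = 5.77 / 112.87 = 5.1121%.
Total capital V = 583 + 35.3 + 819 = 1437.3.
Equity: weight = 583/1437.3 = 0.4056; cost = 18%.
Preferred: weight = 35.3/1437.3 = 0.0246; cost = 5.1121%.
Debentures: weight = 819/1437.3 = 0.5698; after-tax cost = 8.9% × (1 − 24%) = 6.7640%.
WACC = 0.4056 × 18.0000% + 0.0246 × 5.1121% + 0.5698 × 6.7640% = 11.2810%.

11.28%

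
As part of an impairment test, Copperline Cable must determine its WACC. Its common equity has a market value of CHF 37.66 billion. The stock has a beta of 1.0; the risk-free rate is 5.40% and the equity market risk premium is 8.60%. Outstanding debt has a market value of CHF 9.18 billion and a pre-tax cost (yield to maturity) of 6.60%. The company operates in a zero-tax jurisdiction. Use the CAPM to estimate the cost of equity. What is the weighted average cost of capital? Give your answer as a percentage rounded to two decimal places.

Cost of equity via CAPM: Re = 5.4% + 1.0 × 8.6% = 14.0000%.
Total capital V = 37.66 + 9.18 = 46.84.
Equity: weight = 37.66/46.84 = 0.8040; cost = 14%.
Debt: weight = 9.18/46.84 = 0.1960; after-tax cost = 6.6% × (1 − 0%) = 6.6000%.
WACC = 0.8040 × 14.0000% + 0.1960 × 6.6000% = 12.5497%.

12.55%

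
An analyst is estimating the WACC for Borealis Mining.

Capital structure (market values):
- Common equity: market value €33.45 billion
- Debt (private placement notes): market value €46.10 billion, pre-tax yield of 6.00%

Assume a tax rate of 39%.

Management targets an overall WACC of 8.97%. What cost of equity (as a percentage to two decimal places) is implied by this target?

16.29%

Total capital V = 33.45 + 46.1 = 79.55.
Equity weight = 33.45/79.55 = 0.4205.
Private placement notes weight = 46.1/79.55 = 0.5795.
Debt contribution = 0.5795 × 6% × (1 − 39%) = 2.1210%.
Required equity contribution = 8.97% − 2.1210% = 6.8490%.
Re = 6.8490% / 0.4205 = 16.2881%.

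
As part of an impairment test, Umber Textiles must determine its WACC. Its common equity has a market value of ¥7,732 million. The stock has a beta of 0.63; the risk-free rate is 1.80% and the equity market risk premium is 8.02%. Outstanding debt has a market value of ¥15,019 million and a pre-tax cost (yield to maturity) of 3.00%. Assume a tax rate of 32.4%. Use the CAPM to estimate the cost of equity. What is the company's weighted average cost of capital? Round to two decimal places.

Cost of equity via CAPM: Re = 1.8% + 0.63 × 8.02% = 6.8526%.
Total capital V = 7732 + 15019 = 22751.
Equity: weight = 7732/22751 = 0.3399; cost = 6.8526%.
Debt: weight = 15019/22751 = 0.6601; after-tax cost = 3% × (1 − 32.4%) = 2.0280%.
WACC = 0.3399 × 6.8526% + 0.6601 × 2.0280% = 3.6677%.

3.67%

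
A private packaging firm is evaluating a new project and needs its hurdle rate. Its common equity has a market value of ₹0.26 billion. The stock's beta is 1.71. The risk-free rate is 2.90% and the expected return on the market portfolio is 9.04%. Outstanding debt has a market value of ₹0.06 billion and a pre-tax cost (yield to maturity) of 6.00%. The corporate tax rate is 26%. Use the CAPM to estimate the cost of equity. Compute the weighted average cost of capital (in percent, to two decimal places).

11.72%

Market risk premium = 9.04% − 2.9% = 6.14%.
Cost of equity via CAPM: Re = 2.9% + 1.71 × 6.14% = 13.3994%.
Total capital V = 0.26 + 0.06 = 0.32.
Equity: weight = 0.26/0.32 = 0.8125; cost = 13.3994%.
Debt: weight = 0.06/0.32 = 0.1875; after-tax cost = 6% × (1 − 26%) = 4.4400%.
WACC = 0.8125 × 13.3994% + 0.1875 × 4.4400% = 11.7195%.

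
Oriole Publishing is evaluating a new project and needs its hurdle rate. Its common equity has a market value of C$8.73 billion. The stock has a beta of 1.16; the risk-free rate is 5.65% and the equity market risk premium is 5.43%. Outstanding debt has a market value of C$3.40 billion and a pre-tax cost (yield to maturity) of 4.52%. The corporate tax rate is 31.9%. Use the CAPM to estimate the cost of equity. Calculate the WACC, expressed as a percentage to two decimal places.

9.46%

Cost of equity via CAPM: Re = 5.65% + 1.16 × 5.43% = 11.9488%.
Total capital V = 8.73 + 3.4 = 12.13.
Equity: weight = 8.73/12.13 = 0.7197; cost = 11.9488%.
Debt: weight = 3.4/12.13 = 0.2803; after-tax cost = 4.52% × (1 − 31.9%) = 3.0781%.
WACC = 0.7197 × 11.9488% + 0.2803 × 3.0781% = 9.4624%.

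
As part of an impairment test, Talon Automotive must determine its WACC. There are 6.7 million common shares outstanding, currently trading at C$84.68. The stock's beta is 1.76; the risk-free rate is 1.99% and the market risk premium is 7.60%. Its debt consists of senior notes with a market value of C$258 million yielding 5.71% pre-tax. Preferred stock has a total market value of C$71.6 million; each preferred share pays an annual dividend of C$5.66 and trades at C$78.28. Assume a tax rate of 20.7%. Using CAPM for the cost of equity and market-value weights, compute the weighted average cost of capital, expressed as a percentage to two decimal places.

Cost of equity via CAPM: Re = 1.99% + 1.76 × 7.6% = 15.3660%.
Cost of preferred: Rp = 5.66 / 78.28 = 7.2305%.
Market value of equity E = 84.68 × 6.7m = 567.356m.
Total capital V = 567.356 + 71.6 + 258 = 896.956.
Equity: weight = 567.356/896.956 = 0.6325; cost = 15.366%.
Preferred: weight = 71.6/896.956 = 0.0798; cost = 7.2305%.
Senior notes: weight = 258/896.956 = 0.2876; after-tax cost = 5.71% × (1 − 20.7%) = 4.5280%.
WACC = 0.6325 × 15.3660% + 0.0798 × 7.2305% + 0.2876 × 4.5280% = 11.5992%.

11.60%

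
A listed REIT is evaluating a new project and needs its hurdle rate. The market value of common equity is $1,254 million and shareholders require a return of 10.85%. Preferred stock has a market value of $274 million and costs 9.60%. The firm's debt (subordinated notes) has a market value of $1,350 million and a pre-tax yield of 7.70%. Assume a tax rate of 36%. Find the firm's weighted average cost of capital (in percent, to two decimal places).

Total capital V = 1254 + 274 + 1350 = 2878.
Equity: weight = 1254/2878 = 0.4357; cost = 10.85%.
Preferred: weight = 274/2878 = 0.0952; cost = 9.6%.
Subordinated notes: weight = 1350/2878 = 0.4691; after-tax cost = 7.7% × (1 − 36%) = 4.9280%.
WACC = 0.4357 × 10.8500% + 0.0952 × 9.6000% + 0.4691 × 4.9280% = 7.9531%.

7.95%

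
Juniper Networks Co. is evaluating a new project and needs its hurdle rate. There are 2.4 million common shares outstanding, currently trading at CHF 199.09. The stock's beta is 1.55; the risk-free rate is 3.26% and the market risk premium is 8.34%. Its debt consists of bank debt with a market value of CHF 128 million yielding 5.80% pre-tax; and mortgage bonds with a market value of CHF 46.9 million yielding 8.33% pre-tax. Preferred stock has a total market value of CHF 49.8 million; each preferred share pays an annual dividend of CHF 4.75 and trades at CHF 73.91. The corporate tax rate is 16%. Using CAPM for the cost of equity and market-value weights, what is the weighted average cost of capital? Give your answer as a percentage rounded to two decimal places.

Cost of equity via CAPM: Re = 3.26% + 1.55 × 8.34% = 16.1870%.
Cost of preferred: Rp = 4.75 / 73.91 = 6.4267%.
Market value of equity E = 199.09 × 2.4m = 477.816m.
Total capital V = 477.816 + 49.8 + 128 + 46.9 = 702.516.
Equity: weight = 477.816/702.516 = 0.6801; cost = 16.187%.
Preferred: weight = 49.8/702.516 = 0.0709; cost = 6.4267%.
Bank debt: weight = 128/702.516 = 0.1822; after-tax cost = 5.8% × (1 − 16%) = 4.8720%.
Mortgage bonds: weight = 46.9/702.516 = 0.0668; after-tax cost = 8.33% × (1 − 16%) = 6.9972%.
WACC = 0.6801 × 16.1870% + 0.0709 × 6.4267% + 0.1822 × 4.8720% + 0.0668 × 6.9972% = 12.8200%.

12.82%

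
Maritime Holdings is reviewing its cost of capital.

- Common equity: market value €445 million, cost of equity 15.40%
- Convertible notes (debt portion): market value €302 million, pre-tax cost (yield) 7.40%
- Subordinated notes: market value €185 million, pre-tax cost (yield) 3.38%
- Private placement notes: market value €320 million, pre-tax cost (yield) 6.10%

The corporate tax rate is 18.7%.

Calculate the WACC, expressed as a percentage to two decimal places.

Total capital V = 445 + 302 + 185 + 320 = 1252.
Equity: weight = 445/1252 = 0.3554; cost = 15.4%.
Convertible notes (debt portion): weight = 302/1252 = 0.2412; after-tax cost = 7.4% × (1 − 18.7%) = 6.0162%.
Subordinated notes: weight = 185/1252 = 0.1478; after-tax cost = 3.38% × (1 − 18.7%) = 2.7479%.
Private placement notes: weight = 320/1252 = 0.2556; after-tax cost = 6.1% × (1 − 18.7%) = 4.9593%.
WACC = 0.3554 × 15.4000% + 0.2412 × 6.0162% + 0.1478 × 2.7479% + 0.2556 × 4.9593% = 8.5984%.

8.60%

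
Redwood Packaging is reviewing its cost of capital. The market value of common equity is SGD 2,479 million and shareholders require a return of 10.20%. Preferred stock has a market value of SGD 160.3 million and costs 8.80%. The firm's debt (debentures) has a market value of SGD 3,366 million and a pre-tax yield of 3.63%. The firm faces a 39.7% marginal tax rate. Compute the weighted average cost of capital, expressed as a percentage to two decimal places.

Total capital V = 2479 + 160.3 + 3366 = 6005.3.
Equity: weight = 2479/6005.3 = 0.4128; cost = 10.2%.
Preferred: weight = 160.3/6005.3 = 0.0267; cost = 8.8%.
Debentures: weight = 3366/6005.3 = 0.5605; after-tax cost = 3.63% × (1 − 39.7%) = 2.1889%.
WACC = 0.4128 × 10.2000% + 0.0267 × 8.8000% + 0.5605 × 2.1889% = 5.6724%.

5.67%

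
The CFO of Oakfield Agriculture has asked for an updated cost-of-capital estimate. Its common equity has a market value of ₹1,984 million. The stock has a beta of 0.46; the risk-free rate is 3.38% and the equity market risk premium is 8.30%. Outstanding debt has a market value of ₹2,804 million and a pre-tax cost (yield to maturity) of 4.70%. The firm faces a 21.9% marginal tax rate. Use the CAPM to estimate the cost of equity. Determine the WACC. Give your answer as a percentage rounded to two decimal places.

Cost of equity via CAPM: Re = 3.38% + 0.46 × 8.3% = 7.1980%.
Total capital V = 1984 + 2804 = 4788.
Equity: weight = 1984/4788 = 0.4144; cost = 7.198%.
Debt: weight = 2804/4788 = 0.5856; after-tax cost = 4.7% × (1 − 21.9%) = 3.6707%.
WACC = 0.4144 × 7.1980% + 0.5856 × 3.6707% = 5.1323%.

5.13%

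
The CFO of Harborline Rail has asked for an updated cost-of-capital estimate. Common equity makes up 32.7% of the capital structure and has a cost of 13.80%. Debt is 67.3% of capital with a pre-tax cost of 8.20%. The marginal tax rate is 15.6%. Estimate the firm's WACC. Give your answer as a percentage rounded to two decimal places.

9.17%

After-tax cost of debt = 8.2% × (1 − 15.6%) = 6.9208%.
WACC = 0.327 × 13.8000% + 0.673 × 6.9208% = 9.1703%.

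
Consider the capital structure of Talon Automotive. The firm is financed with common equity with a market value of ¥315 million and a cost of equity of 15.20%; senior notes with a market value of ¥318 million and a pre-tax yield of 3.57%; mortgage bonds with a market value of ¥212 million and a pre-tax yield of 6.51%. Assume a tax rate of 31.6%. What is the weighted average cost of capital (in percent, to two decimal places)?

Total capital V = 315 + 318 + 212 = 845.
Equity: weight = 315/845 = 0.3728; cost = 15.2%.
Senior notes: weight = 318/845 = 0.3763; after-tax cost = 3.57% × (1 − 31.6%) = 2.4419%.
Mortgage bonds: weight = 212/845 = 0.2509; after-tax cost = 6.51% × (1 − 31.6%) = 4.4528%.
WACC = 0.3728 × 15.2000% + 0.3763 × 2.4419% + 0.2509 × 4.4528% = 7.7024%.

7.70%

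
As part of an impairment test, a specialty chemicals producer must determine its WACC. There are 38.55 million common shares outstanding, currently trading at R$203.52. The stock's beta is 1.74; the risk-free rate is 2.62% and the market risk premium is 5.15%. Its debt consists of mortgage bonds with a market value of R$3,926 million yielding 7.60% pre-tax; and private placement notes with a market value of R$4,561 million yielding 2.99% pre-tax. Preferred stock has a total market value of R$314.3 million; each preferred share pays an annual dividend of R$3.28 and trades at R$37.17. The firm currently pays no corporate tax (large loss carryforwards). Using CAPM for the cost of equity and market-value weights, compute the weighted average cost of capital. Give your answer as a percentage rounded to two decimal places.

8.24%

Cost of equity via CAPM: Re = 2.62% + 1.74 × 5.15% = 11.5810%.
Cost of preferred: Rp = 3.28 / 37.17 = 8.8243%.
Market value of equity E = 203.52 × 38.55m = 7845.696m.
Total capital V = 7845.696 + 314.3 + 3926 + 4561 = 16646.996.
Equity: weight = 7845.696/16646.996 = 0.4713; cost = 11.581%.
Preferred: weight = 314.3/16646.996 = 0.0189; cost = 8.8243%.
Mortgage bonds: weight = 3926/16646.996 = 0.2358; after-tax cost = 7.6% × (1 − 0%) = 7.6000%.
Private placement notes: weight = 4561/16646.996 = 0.2740; after-tax cost = 2.99% × (1 − 0%) = 2.9900%.
WACC = 0.4713 × 11.5810% + 0.0189 × 8.8243% + 0.2358 × 7.6000% + 0.2740 × 2.9900% = 8.2363%.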